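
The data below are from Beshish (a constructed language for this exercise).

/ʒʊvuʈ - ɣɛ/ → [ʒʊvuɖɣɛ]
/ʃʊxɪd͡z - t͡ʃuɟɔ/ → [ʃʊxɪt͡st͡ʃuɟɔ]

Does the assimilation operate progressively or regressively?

regressive

The segment that alternates is /ʈ/, which surfaces as [ɖ] when adjacent to /ɣ/.
The change voiceless → voiced matches the voicing of the following /ɣ/, identifying this as voicing assimilation.
The same holds elsewhere in the data: /d͡z/ → [t͡s] before /t͡ʃ/ (voiced → voiceless, matching voiceless) — only voicing changes, and always toward the following segment.
Since the segment that changes precedes the conditioning segment, the assimilation is regressive.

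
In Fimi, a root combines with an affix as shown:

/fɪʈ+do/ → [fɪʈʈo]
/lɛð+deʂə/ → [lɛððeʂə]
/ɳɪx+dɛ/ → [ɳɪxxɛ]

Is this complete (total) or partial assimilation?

The segment that alternates is /d/, which surfaces as [ʈ] when adjacent to /ʈ/.
The output [ʈ] is identical to the trigger /ʈ/ — every feature (place, manner, voicing) has been copied — so this is total assimilation.
The other forms behave the same way: /d/ → [ð] after /ð/; /d/ → [x] after /x/ — in each case the output is a copy of the preceding consonant.

total assimilation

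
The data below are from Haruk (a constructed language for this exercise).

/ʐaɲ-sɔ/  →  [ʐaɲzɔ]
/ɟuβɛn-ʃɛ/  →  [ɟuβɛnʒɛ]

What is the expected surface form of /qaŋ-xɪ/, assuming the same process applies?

[qaŋɣɪ]

The data show progressive voicing assimilation: /s/ → [z] after /ɲ/; /ʃ/ → [ʒ] after /n/. In each pair only voicing changes, matching the preceding consonant, while place and manner stay constant.
The rule targets /x/ (voiceless velar fricative), which sits after the trigger /ŋ/ (voiced).
The voiced velar fricative is [ɣ], so /x/ → [ɣ].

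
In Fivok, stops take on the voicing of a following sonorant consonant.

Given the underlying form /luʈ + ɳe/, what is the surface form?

[luɖɳe]

/ʈ/ is a voiceless retroflex stop. The following trigger /ɳ/ is voiced, so /ʈ/ must become voiced as well.
A voiced retroflex stop is [ɖ], so the surface segment is [ɖ].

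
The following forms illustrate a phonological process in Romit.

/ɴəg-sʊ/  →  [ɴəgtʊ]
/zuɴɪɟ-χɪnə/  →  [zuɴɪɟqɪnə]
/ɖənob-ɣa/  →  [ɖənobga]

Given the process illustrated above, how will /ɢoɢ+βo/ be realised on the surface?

The data show progressive manner assimilation: /s/ → [t] after /g/; /χ/ → [q] after /ɟ/; /ɣ/ → [g] after /b/. In each pair only manner changes, matching the preceding consonant, while place and voice stay constant.
/β/ is a voiced bilabial fricative. The preceding trigger /ɢ/ is a stop, so /β/ must become a stop as well.
The voiced bilabial stop is [b], so /β/ → [b].

[ɢoɢbo]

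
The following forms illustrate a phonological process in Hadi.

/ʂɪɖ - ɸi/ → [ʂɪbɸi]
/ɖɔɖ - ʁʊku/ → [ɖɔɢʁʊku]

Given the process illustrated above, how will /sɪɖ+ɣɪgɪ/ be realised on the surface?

[sɪgɣɪgɪ]

The data show regressive place assimilation: /ɖ/ → [b] before /ɸ/; /ɖ/ → [ɢ] before /ʁ/. In each pair only place changes, matching the following consonant, while manner and voice stay constant.
The rule targets /ɖ/ (voiced retroflex stop), which sits before the trigger /ɣ/ (velar).
The voiced velar stop is [g], so /ɖ/ → [g].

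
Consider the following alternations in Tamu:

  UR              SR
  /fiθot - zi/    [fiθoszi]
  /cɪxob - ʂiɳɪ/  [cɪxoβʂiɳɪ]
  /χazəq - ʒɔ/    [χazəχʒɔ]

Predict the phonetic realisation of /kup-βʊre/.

[kuɸβʊre]

The data show regressive manner assimilation: /t/ → [s] before /z/; /b/ → [β] before /ʂ/; /q/ → [χ] before /ʒ/. In each pair only manner changes, matching the following consonant, while place and voice stay constant.
/p/ is a voiceless bilabial stop. The following trigger /β/ is a fricative, so /p/ must become a fricative as well.
Changing only its manner to fricative gives [ɸ] — the voiceless bilabial fricative.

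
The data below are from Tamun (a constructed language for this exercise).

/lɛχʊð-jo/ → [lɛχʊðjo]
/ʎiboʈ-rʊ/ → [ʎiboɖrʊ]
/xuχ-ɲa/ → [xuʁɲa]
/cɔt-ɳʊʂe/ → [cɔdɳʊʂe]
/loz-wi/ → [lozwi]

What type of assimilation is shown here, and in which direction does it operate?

regressive voicing assimilation

Underlying /ʈ/ is realised as [ɖ] next to /r/; /r/ itself does not change.
The change voiceless → voiced matches the voicing of the following /r/, identifying this as voicing assimilation.
Place and manner are unchanged, so the assimilation is partial, not total.
Checking the remaining alternations: /χ/ → [ʁ] before /ɲ/ (voiceless → voiced, matching voiced); /t/ → [d] before /ɳ/ (voiceless → voiced, matching voiced) — only voicing changes, and always toward the following segment.
No alternation appears in [lɛχʊðjo], [lozwi]: there the adjacent consonants already agree in voicing (/ð/ and /j/ are both voiced; /z/ and /w/ are both voiced), so these forms are consistent with the same rule.
The trigger is the following segment, so the direction is regressive (anticipatory).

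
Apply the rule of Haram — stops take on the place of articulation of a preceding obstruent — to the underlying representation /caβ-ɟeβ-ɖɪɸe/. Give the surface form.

[caβbeβbɪɸe]

The rule targets /ɟ/ (voiced palatal stop), which sits after the trigger /β/ (bilabial).
A voiced bilabial stop is [b], so the surface segment is [b].
At the second juncture, /ɖ/ likewise becomes [b] adjacent to /β/.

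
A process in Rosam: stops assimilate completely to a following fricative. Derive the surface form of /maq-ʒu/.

[maʒʒu]

/q/ is the segment targeted by the rule; it sits immediately before /ʒ/, so it assimilates completely and surfaces as [ʒ].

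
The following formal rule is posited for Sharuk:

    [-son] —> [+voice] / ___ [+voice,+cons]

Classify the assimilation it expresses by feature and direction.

The target ([-son], obstruents) acquires [+voice] next to a voiced consonant ([+voice,+cons]) — it takes on the voicing of its neighbour, so the feature that spreads is voicing.
Since the environment is written after the underscore, the trigger follows the target; the direction is regressive.

regressive voicing assimilation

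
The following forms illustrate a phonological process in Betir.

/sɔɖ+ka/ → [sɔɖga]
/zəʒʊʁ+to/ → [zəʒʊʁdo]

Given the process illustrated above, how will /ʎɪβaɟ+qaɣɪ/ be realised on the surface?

The data show progressive voicing assimilation: /k/ → [g] after /ɖ/; /t/ → [d] after /ʁ/. In each pair only voicing changes, matching the preceding consonant, while place and manner stay constant.
The rule targets /q/ (voiceless uvular stop), which sits after the trigger /ɟ/ (voiced).
A voiced uvular stop is [ɢ], so the surface segment is [ɢ].

[ʎɪβaɟɢaɣɪ]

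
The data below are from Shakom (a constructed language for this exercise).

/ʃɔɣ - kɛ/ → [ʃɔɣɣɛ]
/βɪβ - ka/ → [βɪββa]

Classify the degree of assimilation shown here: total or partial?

Comparing underlying and surface forms, /k/ → [ɣ] is the alternation; the neighbouring /ɣ/ is constant.
The output [ɣ] is identical to the trigger /ɣ/ — every feature (place, manner, voicing) has been copied — so this is total assimilation.
The other form behaves the same way: /k/ → [β] after /β/ — in each case the output is a copy of the preceding consonant.

total assimilation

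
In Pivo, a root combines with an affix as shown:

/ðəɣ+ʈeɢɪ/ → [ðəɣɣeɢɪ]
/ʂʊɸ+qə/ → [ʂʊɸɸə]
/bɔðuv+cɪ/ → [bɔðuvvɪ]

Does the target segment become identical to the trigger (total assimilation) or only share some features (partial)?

Underlying /ʈ/ is realised as [ɣ] next to /ɣ/; /ɣ/ itself does not change.
The output [ɣ] is identical to the trigger /ɣ/ — every feature (place, manner, voicing) has been copied — so this is total assimilation.
The other forms behave the same way: /q/ → [ɸ] after /ɸ/; /c/ → [v] after /v/ — in each case the output is a copy of the preceding consonant.

total assimilation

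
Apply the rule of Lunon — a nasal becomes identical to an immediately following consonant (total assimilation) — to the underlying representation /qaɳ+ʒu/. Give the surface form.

[qaʒʒu]

/ɳ/ is the segment targeted by the rule; it sits immediately before /ʒ/, so it assimilates completely and surfaces as [ʒ].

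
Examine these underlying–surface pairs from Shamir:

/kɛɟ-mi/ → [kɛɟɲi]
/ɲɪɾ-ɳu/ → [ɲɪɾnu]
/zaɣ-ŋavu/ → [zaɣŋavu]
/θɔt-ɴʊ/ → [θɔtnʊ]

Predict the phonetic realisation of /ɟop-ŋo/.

The data show progressive place assimilation: /m/ → [ɲ] after /ɟ/; /ɳ/ → [n] after /ɾ/; /ɴ/ → [n] after /t/. In each pair only place changes, matching the preceding consonant, while manner and voice stay constant.
Nothing changes in [zaɣŋavu]: there the adjacent consonants already agree in place (/ŋ/ and /ɣ/ are both velar), so this form is consistent with the same rule.
/ŋ/ is a voiced velar nasal. The preceding trigger /p/ is bilabial, so /ŋ/ must become bilabial as well.
A voiced bilabial nasal is [m], so the surface segment is [m].

[ɟopmo]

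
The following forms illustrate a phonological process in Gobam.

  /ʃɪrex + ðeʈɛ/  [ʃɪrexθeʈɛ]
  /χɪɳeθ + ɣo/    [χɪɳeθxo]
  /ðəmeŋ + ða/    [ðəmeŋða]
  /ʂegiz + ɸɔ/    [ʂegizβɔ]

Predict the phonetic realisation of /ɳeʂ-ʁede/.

The data show progressive voicing assimilation: /ð/ → [θ] after /x/; /ɣ/ → [x] after /θ/; /ɸ/ → [β] after /z/. In each pair only voicing changes, matching the preceding consonant, while place and manner stay constant.
Nothing changes in [ðəmeŋða]: there the adjacent consonants already agree in voicing (/ð/ and /ŋ/ are both voiced), so this form is consistent with the same rule.
/ʁ/ is a voiced uvular fricative. The preceding trigger /ʂ/ is voiceless, so /ʁ/ must become voiceless as well.
Changing only its voicing to voiceless gives [χ] — the voiceless uvular fricative.

[ɳeʂχede]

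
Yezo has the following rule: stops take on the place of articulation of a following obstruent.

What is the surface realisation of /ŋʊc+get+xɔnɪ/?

/c/ is a voiceless palatal stop. The following trigger /g/ is velar, so /c/ must become velar as well.
The voiceless velar stop is [k], so /c/ → [k].
The same rule applies at the second boundary: /t/ → [k] next to /x/.

[ŋʊkgekxɔnɪ]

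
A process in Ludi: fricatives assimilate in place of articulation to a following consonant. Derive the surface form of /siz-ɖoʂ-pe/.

The rule targets /z/ (voiced alveolar fricative), which sits before the trigger /ɖ/ (retroflex).
A voiced retroflex fricative is [ʐ], so the surface segment is [ʐ].
The same rule applies at the second boundary: /ʂ/ → [ɸ] next to /p/.

[siʐɖoɸpe]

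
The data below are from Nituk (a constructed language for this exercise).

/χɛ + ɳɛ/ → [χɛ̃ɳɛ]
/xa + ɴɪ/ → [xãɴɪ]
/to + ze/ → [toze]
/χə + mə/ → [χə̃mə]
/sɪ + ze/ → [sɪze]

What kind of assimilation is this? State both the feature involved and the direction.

The vowel /ɛ/ surfaces as nasalised [ɛ̃] next to the following nasal /ɳ/ — it has acquired the [+nasal] feature of its neighbour.
Likewise in the remaining data: /a/ → [ã] before /ɴ/; /ə/ → [ə̃] before /m/ — each time a vowel is nasalised next to a following nasal.
No change occurs in [toze], [sɪze] because the vowel at the boundary is adjacent to an oral consonant, not a nasal (/o/ next to /z/; /ɪ/ next to /z/).
Because the conditioning nasal is to the right of the vowel that changes, the process is regressive (anticipatory).

regressive nasality assimilation (vowel nasalisation)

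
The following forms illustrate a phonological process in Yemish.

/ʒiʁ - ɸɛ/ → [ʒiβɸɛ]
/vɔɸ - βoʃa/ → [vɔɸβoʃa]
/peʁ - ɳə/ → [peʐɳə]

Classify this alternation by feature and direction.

regressive place assimilation

Underlying /ʁ/ is realised as [β] next to /ɸ/; /ɸ/ itself does not change.
The change uvular → bilabial matches the place of the following /ɸ/, identifying this as place assimilation.
Manner and voice are unchanged, so the assimilation is partial, not total.
Checking the remaining alternation: /ʁ/ → [ʐ] before /ɳ/ (uvular → retroflex, matching retroflex) — only place changes, and always toward the following segment.
Nothing changes in [vɔɸβoʃa]: there the adjacent consonants already agree in place (/ɸ/ and /β/ are both bilabial), so this form is consistent with the same rule.
Since the segment that changes precedes the conditioning segment, the assimilation is regressive.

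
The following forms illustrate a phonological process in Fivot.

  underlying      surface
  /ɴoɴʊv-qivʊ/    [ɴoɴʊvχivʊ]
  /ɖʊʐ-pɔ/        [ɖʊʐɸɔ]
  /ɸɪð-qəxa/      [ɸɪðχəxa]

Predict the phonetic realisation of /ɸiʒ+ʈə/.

The data show progressive manner assimilation: /q/ → [χ] after /v/; /p/ → [ɸ] after /ʐ/; /q/ → [χ] after /ð/. In each pair only manner changes, matching the preceding consonant, while place and voice stay constant.
/ʈ/ is a voiceless retroflex stop. The preceding trigger /ʒ/ is a fricative, so /ʈ/ must become a fricative as well.
The voiceless retroflex fricative is [ʂ], so /ʈ/ → [ʂ].

[ɸiʒʂə]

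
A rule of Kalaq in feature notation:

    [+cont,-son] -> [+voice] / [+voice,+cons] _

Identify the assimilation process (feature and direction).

The structural change is [+voice], and the conditioning segment [+voice,+cons] (a voiced consonant) is itself voiced, so the target comes to share the voicing of its neighbour — voicing assimilation.
The conditioning segment sits to the left of the focus bar, meaning the trigger precedes the segment that changes — progressive assimilation.

progressive voicing assimilation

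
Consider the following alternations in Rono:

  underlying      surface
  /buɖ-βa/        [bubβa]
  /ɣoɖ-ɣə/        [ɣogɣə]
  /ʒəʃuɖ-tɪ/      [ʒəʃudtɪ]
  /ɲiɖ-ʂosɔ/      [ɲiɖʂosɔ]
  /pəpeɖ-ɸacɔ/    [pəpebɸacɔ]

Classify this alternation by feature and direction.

The segment that alternates is /ɖ/, which surfaces as [b] when adjacent to /β/.
/ɖ/ is retroflex while /β/ is bilabial; the output [b] is bilabial, matching the trigger — so the feature that spreads is place.
Manner and voice are unchanged, so the assimilation is partial, not total.
The same holds elsewhere in the data: /ɖ/ → [g] before /ɣ/ (retroflex → velar, matching velar); /ɖ/ → [d] before /t/ (retroflex → alveolar, matching alveolar); /ɖ/ → [b] before /ɸ/ (retroflex → bilabial, matching bilabial) — only place changes, and always toward the following segment.
No alternation appears in [ɲiɖʂosɔ]: there the adjacent consonants already agree in place (/ɖ/ and /ʂ/ are both retroflex), so this form is consistent with the same rule.
The trigger is the following segment, so the direction is regressive (anticipatory).

regressive place assimilation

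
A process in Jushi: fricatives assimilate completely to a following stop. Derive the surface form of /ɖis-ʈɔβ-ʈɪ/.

[ɖiʈʈɔʈʈɪ]

/s/ is the segment targeted by the rule; it sits immediately before /ʈ/, so it assimilates completely and surfaces as [ʈ].
At the second juncture, /β/ likewise becomes [ʈ] adjacent to /ʈ/.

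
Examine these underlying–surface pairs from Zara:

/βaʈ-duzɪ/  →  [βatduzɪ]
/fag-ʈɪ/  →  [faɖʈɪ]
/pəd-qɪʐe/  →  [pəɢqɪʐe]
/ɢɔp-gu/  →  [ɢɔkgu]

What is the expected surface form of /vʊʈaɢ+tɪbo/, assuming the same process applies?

The data show regressive place assimilation: /ʈ/ → [t] before /d/; /g/ → [ɖ] before /ʈ/; /d/ → [ɢ] before /q/; /p/ → [k] before /g/. In each pair only place changes, matching the following consonant, while manner and voice stay constant.
/ɢ/ is a voiced uvular stop. The following trigger /t/ is alveolar, so /ɢ/ must become alveolar as well.
A voiced alveolar stop is [d], so the surface segment is [d].

[vʊʈadtɪbo]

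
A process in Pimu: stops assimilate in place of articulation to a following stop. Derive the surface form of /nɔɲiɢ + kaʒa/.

/ɢ/ is a voiced uvular stop. The following trigger /k/ is velar, so /ɢ/ must become velar as well.
A voiced velar stop is [g], so the surface segment is [g].

[nɔɲigkaʒa]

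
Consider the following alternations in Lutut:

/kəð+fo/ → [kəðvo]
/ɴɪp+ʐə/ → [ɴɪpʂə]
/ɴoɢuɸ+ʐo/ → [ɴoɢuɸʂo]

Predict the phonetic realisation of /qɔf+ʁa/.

[qɔfχa]

The data show progressive voicing assimilation: /f/ → [v] after /ð/; /ʐ/ → [ʂ] after /p/; /ʐ/ → [ʂ] after /ɸ/. In each pair only voicing changes, matching the preceding consonant, while place and manner stay constant.
/ʁ/ is a voiced uvular fricative. The preceding trigger /f/ is voiceless, so /ʁ/ must become voiceless as well.
The voiceless uvular fricative is [χ], so /ʁ/ → [χ].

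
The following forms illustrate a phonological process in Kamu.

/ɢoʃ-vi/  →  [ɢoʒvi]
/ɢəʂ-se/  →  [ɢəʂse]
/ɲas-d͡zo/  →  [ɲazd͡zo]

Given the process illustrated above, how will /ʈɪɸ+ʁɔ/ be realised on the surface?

[ʈɪβʁɔ]

The data show regressive voicing assimilation: /ʃ/ → [ʒ] before /v/; /s/ → [z] before /d͡z/. In each pair only voicing changes, matching the following consonant, while place and manner stay constant.
No alternation appears in [ɢəʂse]: there the adjacent consonants already agree in voicing (/ʂ/ and /s/ are both voiceless), so this form is consistent with the same rule.
The rule targets /ɸ/ (voiceless bilabial fricative), which sits before the trigger /ʁ/ (voiced).
A voiced bilabial fricative is [β], so the surface segment is [β].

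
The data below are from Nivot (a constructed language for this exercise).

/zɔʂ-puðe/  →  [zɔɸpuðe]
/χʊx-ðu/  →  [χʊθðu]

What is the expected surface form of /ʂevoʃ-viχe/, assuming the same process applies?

The data show regressive place assimilation: /ʂ/ → [ɸ] before /p/; /x/ → [θ] before /ð/. In each pair only place changes, matching the following consonant, while manner and voice stay constant.
The rule targets /ʃ/ (voiceless postalveolar fricative), which sits before the trigger /v/ (labiodental).
A voiceless labiodental fricative is [f], so the surface segment is [f].

[ʂevofviχe]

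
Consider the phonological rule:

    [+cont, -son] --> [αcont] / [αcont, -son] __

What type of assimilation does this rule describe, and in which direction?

progressive manner assimilation

The shared variable α links the value of [cont] on the target to that of the neighbouring obstruent. [cont] distinguishes stops from fricatives — a manner-of-articulation feature — so this is manner assimilation.
The conditioning segment sits to the left of the focus bar, meaning the trigger precedes the segment that changes — progressive assimilation.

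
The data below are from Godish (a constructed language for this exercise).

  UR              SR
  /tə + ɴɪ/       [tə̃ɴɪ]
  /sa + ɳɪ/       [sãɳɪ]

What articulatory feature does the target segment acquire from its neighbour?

The vowel /ə/ surfaces as nasalised [ə̃] next to the following nasal /ɴ/ — it has acquired the [+nasal] feature of its neighbour.
The other form shows the same pattern: /a/ → [ã] before /ɳ/ — each time a vowel is nasalised next to a following nasal.

nasality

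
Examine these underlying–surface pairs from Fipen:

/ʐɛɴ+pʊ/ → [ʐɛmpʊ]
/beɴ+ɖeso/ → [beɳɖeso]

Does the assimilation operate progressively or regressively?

regressive

Comparing underlying and surface forms, /ɴ/ → [m] is the alternation; the neighbouring /p/ is constant.
/ɴ/ is uvular while /p/ is bilabial; the output [m] is bilabial, matching the trigger — so the feature that spreads is place.
Checking the remaining alternation: /ɴ/ → [ɳ] before /ɖ/ (uvular → retroflex, matching retroflex) — only place changes, and always toward the following segment.
Since the segment that changes precedes the conditioning segment, the assimilation is regressive.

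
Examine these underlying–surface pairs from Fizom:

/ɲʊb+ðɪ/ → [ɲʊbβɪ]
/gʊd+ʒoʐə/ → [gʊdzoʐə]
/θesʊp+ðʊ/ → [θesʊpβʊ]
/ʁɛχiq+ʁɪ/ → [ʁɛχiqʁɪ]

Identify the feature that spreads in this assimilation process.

Underlying /ð/ is realised as [β] next to /b/; /b/ itself does not change.
/ð/ is dental while /b/ is bilabial; the output [β] is bilabial, matching the trigger — so the feature that spreads is place.
Checking the remaining alternations: /ʒ/ → [z] after /d/ (postalveolar → alveolar, matching alveolar); /ð/ → [β] after /p/ (dental → bilabial, matching bilabial) — only place changes, and always toward the preceding segment.
No alternation appears in [ʁɛχiqʁɪ]: there the adjacent consonants already agree in place (/ʁ/ and /q/ are both uvular), so this form is consistent with the same rule.

place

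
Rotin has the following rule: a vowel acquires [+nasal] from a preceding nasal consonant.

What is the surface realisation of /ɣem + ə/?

/ə/ sits next to the nasal /m/ and is therefore nasalised to [ə̃].

[ɣemə̃]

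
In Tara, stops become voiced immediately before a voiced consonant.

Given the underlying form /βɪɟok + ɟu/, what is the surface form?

[βɪɟogɟu]

The rule targets /k/ (voiceless velar stop), which sits before the trigger /ɟ/ (voiced).
A voiced velar stop is [g], so the surface segment is [g].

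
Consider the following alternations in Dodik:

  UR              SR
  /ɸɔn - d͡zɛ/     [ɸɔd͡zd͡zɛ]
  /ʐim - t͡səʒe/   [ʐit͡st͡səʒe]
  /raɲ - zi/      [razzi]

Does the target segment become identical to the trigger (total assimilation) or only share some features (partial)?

total assimilation

Comparing underlying and surface forms, /m/ → [t͡s] is the alternation; the neighbouring /t͡s/ is constant.
The output [t͡s] is identical to the trigger /t͡s/ — every feature (place, manner, voicing) has been copied — so this is total assimilation.
The other forms behave the same way: /n/ → [d͡z] before /d͡z/; /ɲ/ → [z] before /z/ — in each case the output is a copy of the following consonant.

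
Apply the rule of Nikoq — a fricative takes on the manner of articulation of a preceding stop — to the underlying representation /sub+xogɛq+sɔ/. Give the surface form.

/x/ is a voiceless velar fricative. The preceding trigger /b/ is a stop, so /x/ must become a stop as well.
The voiceless velar stop is [k], so /x/ → [k].
At the second juncture, /s/ likewise becomes [t] adjacent to /q/.

[subkogɛqtɔ]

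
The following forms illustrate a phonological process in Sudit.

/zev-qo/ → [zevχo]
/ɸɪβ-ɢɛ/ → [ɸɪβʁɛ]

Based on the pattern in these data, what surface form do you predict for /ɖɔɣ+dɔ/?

[ɖɔɣzɔ]

The data show progressive manner assimilation: /q/ → [χ] after /v/; /ɢ/ → [ʁ] after /β/. In each pair only manner changes, matching the preceding consonant, while place and voice stay constant.
/d/ is a voiced alveolar stop. The preceding trigger /ɣ/ is a fricative, so /d/ must become a fricative as well.
A voiced alveolar fricative is [z], so the surface segment is [z].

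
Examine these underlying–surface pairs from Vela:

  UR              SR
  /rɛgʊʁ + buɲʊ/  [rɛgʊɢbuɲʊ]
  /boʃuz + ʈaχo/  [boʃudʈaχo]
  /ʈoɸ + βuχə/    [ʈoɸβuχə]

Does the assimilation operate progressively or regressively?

regressive

Comparing underlying and surface forms, /ʁ/ → [ɢ] is the alternation; the neighbouring /b/ is constant.
The change fricative → stop matches the manner of the following /b/, identifying this as manner assimilation.
The same holds elsewhere in the data: /z/ → [d] before /ʈ/ (fricative → stop, matching a stop) — only manner changes, and always toward the following segment.
Nothing changes in [ʈoɸβuχə]: there the adjacent consonants already agree in manner (/ɸ/ and /β/ are both fricatives), so this form is consistent with the same rule.
The trigger is the following segment, so the direction is regressive (anticipatory).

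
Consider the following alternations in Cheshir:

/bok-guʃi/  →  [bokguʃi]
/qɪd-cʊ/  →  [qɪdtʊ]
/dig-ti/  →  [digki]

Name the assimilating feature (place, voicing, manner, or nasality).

Comparing underlying and surface forms, /c/ → [t] is the alternation; the neighbouring /d/ is constant.
/c/ is palatal while /d/ is alveolar; the output [t] is alveolar, matching the trigger — so the feature that spreads is place.
The same holds elsewhere in the data: /t/ → [k] after /g/ (alveolar → velar, matching velar) — only place changes, and always toward the preceding segment.
No alternation appears in [bokguʃi]: there the adjacent consonants already agree in place (/g/ and /k/ are both velar), so this form is consistent with the same rule.

place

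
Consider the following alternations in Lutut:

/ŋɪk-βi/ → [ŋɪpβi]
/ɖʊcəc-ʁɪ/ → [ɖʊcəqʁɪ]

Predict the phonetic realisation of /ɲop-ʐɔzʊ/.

[ɲoʈʐɔzʊ]

The data show regressive place assimilation: /k/ → [p] before /β/; /c/ → [q] before /ʁ/. In each pair only place changes, matching the following consonant, while manner and voice stay constant.
The rule targets /p/ (voiceless bilabial stop), which sits before the trigger /ʐ/ (retroflex).
Changing only its place to retroflex gives [ʈ] — the voiceless retroflex stop.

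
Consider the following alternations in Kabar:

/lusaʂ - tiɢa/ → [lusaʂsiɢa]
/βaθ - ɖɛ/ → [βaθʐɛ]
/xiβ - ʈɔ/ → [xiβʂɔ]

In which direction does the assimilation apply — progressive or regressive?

Underlying /t/ is realised as [s] next to /ʂ/; /ʂ/ itself does not change.
/t/ is a stop while /ʂ/ is a fricative; the output [s] is a fricative, matching the trigger — so the feature that spreads is manner.
The same holds elsewhere in the data: /ɖ/ → [ʐ] after /θ/ (stop → fricative, matching a fricative); /ʈ/ → [ʂ] after /β/ (stop → fricative, matching a fricative) — only manner changes, and always toward the preceding segment.
The trigger is the preceding segment, so the direction is progressive (perseverative).

progressive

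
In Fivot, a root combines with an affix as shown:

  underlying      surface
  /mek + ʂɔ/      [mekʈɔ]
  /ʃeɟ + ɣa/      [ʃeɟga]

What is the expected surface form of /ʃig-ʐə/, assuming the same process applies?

[ʃigɖə]

The data show progressive manner assimilation: /ʂ/ → [ʈ] after /k/; /ɣ/ → [g] after /ɟ/. In each pair only manner changes, matching the preceding consonant, while place and voice stay constant.
/ʐ/ is a voiced retroflex fricative. The preceding trigger /g/ is a stop, so /ʐ/ must become a stop as well.
The voiced retroflex stop is [ɖ], so /ʐ/ → [ɖ].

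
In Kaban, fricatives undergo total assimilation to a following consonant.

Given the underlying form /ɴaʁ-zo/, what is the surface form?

/ʁ/ is the segment targeted by the rule; it sits immediately before /z/, so it assimilates completely and surfaces as [z].

[ɴazzo]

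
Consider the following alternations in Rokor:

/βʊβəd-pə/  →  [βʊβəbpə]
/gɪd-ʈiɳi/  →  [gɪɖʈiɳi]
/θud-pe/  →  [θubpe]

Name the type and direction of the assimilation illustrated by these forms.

regressive place assimilation

Underlying /d/ is realised as [b] next to /p/; /p/ itself does not change.
The change alveolar → bilabial matches the place of the following /p/, identifying this as place assimilation.
Manner and voice are unchanged, so the assimilation is partial, not total.
Checking the remaining alternation: /d/ → [ɖ] before /ʈ/ (alveolar → retroflex, matching retroflex) — only place changes, and always toward the following segment.
Since the segment that changes precedes the conditioning segment, the assimilation is regressive.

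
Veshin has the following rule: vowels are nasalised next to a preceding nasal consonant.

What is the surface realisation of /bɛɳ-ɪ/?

/ɪ/ sits next to the nasal /ɳ/ and is therefore nasalised to [ɪ̃].

[bɛɳɪ̃]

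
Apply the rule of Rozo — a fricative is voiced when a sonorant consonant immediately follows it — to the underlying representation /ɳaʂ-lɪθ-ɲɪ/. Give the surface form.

The rule targets /ʂ/ (voiceless retroflex fricative), which sits before the trigger /l/ (voiced).
Changing only its voicing to voiced gives [ʐ] — the voiced retroflex fricative.
The same rule applies at the second boundary: /θ/ → [ð] next to /ɲ/.

[ɳaʐlɪðɲɪ]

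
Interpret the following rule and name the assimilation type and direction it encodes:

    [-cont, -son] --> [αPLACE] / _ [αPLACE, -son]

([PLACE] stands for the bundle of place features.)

The rule copies the place features (abbreviated [PLACE]) from the environment onto the target, so the assimilating feature is place.
Since the environment is written after the underscore, the trigger follows the target; the direction is regressive.

regressive place assimilation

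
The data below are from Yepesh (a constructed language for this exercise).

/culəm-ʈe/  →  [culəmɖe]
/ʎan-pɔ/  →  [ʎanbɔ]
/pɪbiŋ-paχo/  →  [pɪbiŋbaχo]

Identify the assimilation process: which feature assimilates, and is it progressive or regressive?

progressive voicing assimilation

Underlying /ʈ/ is realised as [ɖ] next to /m/; /m/ itself does not change.
The change voiceless → voiced matches the voicing of the preceding /m/, identifying this as voicing assimilation.
Place and manner are unchanged, so the assimilation is partial, not total.
Checking the remaining alternations: /p/ → [b] after /n/ (voiceless → voiced, matching voiced); /p/ → [b] after /ŋ/ (voiceless → voiced, matching voiced) — only voicing changes, and always toward the preceding segment.
The trigger is the preceding segment, so the direction is progressive (perseverative).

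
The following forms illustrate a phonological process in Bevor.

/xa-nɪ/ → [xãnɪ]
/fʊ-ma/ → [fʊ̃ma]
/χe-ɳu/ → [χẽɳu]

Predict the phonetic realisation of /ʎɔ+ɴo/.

[ʎɔ̃ɴo]

The data show regressive nasality assimilation (vowel nasalisation): /a/ → [ã] before /n/; /ʊ/ → [ʊ̃] before /m/; /e/ → [ẽ] before /ɳ/ — a vowel is nasalised by an immediately following nasal consonant.
/ɔ/ sits next to the nasal /ɴ/ and is therefore nasalised to [ɔ̃].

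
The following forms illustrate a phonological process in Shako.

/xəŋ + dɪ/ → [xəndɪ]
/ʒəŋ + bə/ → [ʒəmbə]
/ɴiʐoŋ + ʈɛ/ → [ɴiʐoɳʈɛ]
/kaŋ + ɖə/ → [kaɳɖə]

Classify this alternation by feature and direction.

The segment that alternates is /ŋ/, which surfaces as [n] when adjacent to /d/.
The change velar → alveolar matches the place of the following /d/, identifying this as place assimilation.
Manner and voice are unchanged, so the assimilation is partial, not total.
Checking the remaining alternations: /ŋ/ → [m] before /b/ (velar → bilabial, matching bilabial); /ŋ/ → [ɳ] before /ʈ/ (velar → retroflex, matching retroflex); /ŋ/ → [ɳ] before /ɖ/ (velar → retroflex, matching retroflex) — only place changes, and always toward the following segment.
Since the segment that changes precedes the conditioning segment, the assimilation is regressive.

regressive place assimilation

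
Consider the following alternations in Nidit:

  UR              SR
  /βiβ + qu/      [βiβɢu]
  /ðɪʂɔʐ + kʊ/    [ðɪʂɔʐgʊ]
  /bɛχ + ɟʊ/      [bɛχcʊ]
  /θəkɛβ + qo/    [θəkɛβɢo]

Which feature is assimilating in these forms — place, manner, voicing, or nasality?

voicing

Underlying /q/ is realised as [ɢ] next to /β/; /β/ itself does not change.
The change voiceless → voiced matches the voicing of the preceding /β/, identifying this as voicing assimilation.
The same holds elsewhere in the data: /k/ → [g] after /ʐ/ (voiceless → voiced, matching voiced); /ɟ/ → [c] after /χ/ (voiced → voiceless, matching voiceless) — only voicing changes, and always toward the preceding segment.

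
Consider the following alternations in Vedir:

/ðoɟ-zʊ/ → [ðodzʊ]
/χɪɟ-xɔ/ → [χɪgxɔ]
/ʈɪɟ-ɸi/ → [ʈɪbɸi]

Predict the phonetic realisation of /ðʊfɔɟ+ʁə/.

The data show regressive place assimilation: /ɟ/ → [d] before /z/; /ɟ/ → [g] before /x/; /ɟ/ → [b] before /ɸ/. In each pair only place changes, matching the following consonant, while manner and voice stay constant.
The rule targets /ɟ/ (voiced palatal stop), which sits before the trigger /ʁ/ (uvular).
A voiced uvular stop is [ɢ], so the surface segment is [ɢ].

[ðʊfɔɢʁə]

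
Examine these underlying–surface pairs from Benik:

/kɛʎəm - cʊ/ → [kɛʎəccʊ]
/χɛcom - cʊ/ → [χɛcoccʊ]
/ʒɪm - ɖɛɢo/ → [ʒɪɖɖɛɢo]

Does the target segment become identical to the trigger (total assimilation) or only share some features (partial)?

Underlying /m/ is realised as [c] next to /c/; /c/ itself does not change.
The output [c] is identical to the trigger /c/ — every feature (place, manner, voicing) has been copied — so this is total assimilation.
The remaining alternation confirms this: /m/ → [ɖ] before /ɖ/ — in each case the output is a copy of the following consonant.

total assimilation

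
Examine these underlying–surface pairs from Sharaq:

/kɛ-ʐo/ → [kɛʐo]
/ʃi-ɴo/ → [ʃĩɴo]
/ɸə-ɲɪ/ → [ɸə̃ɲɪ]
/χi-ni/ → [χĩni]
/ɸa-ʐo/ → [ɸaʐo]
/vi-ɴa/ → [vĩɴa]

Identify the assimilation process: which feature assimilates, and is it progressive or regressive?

regressive nasality assimilation (vowel nasalisation)

The vowel /i/ surfaces as nasalised [ĩ] next to the following nasal /ɴ/ — it has acquired the [+nasal] feature of its neighbour.
Likewise in the remaining data: /ə/ → [ə̃] before /ɲ/; /i/ → [ĩ] before /n/ — each time a vowel is nasalised next to a following nasal.
No change occurs in [kɛʐo], [ɸaʐo] because the vowel at the boundary is adjacent to an oral consonant, not a nasal (/ɛ/ next to /ʐ/; /a/ next to /ʐ/).
Because the conditioning nasal is to the right of the vowel that changes, the process is regressive (anticipatory).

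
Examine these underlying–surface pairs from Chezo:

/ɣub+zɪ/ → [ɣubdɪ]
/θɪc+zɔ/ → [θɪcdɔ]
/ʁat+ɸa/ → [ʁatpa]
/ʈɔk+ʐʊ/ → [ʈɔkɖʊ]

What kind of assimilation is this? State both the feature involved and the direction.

progressive manner assimilation

The segment that alternates is /z/, which surfaces as [d] when adjacent to /b/.
/z/ is a fricative while /b/ is a stop; the output [d] is a stop, matching the trigger — so the feature that spreads is manner.
Place and voice are unchanged, so the assimilation is partial, not total.
The same holds elsewhere in the data: /z/ → [d] after /c/ (fricative → stop, matching a stop); /ɸ/ → [p] after /t/ (fricative → stop, matching a stop); /ʐ/ → [ɖ] after /k/ (fricative → stop, matching a stop) — only manner changes, and always toward the preceding segment.
The trigger is the preceding segment, so the direction is progressive (perseverative).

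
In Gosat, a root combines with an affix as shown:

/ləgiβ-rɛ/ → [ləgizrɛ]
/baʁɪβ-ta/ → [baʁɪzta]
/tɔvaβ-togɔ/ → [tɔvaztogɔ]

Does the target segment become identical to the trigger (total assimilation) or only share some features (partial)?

Comparing underlying and surface forms, /β/ → [z] is the alternation; the neighbouring /r/ is constant.
The change bilabial → alveolar matches the place of the following /r/, identifying this as place assimilation.
Manner and voice are unchanged, so the assimilation is partial, not total.
The other alternating form patterns the same way: /β/ → [z] before /t/ (bilabial → alveolar, matching alveolar) — only place changes, and always toward the following segment.

partial assimilation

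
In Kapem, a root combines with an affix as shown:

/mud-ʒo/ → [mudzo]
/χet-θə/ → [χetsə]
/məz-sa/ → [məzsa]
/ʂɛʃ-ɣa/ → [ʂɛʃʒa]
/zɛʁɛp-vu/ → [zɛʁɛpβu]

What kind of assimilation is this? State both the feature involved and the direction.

Underlying /ʒ/ is realised as [z] next to /d/; /d/ itself does not change.
The change postalveolar → alveolar matches the place of the preceding /d/, identifying this as place assimilation.
Manner and voice are unchanged, so the assimilation is partial, not total.
The same holds elsewhere in the data: /θ/ → [s] after /t/ (dental → alveolar, matching alveolar); /ɣ/ → [ʒ] after /ʃ/ (velar → postalveolar, matching postalveolar); /v/ → [β] after /p/ (labiodental → bilabial, matching bilabial) — only place changes, and always toward the preceding segment.
Nothing changes in [məzsa]: there the adjacent consonants already agree in place (/s/ and /z/ are both alveolar), so this form is consistent with the same rule.
The trigger is the preceding segment, so the direction is progressive (perseverative).

progressive place assimilation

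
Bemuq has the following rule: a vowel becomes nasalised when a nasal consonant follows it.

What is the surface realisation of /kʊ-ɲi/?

The vowel /ʊ/ is adjacent to the following nasal /ɲ/, so it acquires [+nasal] and surfaces as [ʊ̃].

[kʊ̃ɲi]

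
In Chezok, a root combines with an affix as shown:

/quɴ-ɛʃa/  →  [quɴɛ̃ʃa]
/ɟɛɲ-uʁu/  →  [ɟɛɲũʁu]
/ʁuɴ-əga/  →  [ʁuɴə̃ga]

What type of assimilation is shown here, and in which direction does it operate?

The vowel /ɛ/ surfaces as nasalised [ɛ̃] next to the preceding nasal /ɴ/ — it has acquired the [+nasal] feature of its neighbour.
The other forms show the same pattern: /u/ → [ũ] after /ɲ/; /ə/ → [ə̃] after /ɴ/ — each time a vowel is nasalised next to a preceding nasal.
Because the conditioning nasal is to the left of the vowel that changes, the process is progressive (perseverative).

progressive nasality assimilation (vowel nasalisation)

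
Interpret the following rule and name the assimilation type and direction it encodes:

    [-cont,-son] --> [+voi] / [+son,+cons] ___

The structural change is [+voi], and the conditioning segment [+son,+cons] (a sonorant consonant) is itself voiced, so the target comes to share the voicing of its neighbour — voicing assimilation.
The conditioning segment sits to the left of the focus bar, meaning the trigger precedes the segment that changes — progressive assimilation.

progressive voicing assimilation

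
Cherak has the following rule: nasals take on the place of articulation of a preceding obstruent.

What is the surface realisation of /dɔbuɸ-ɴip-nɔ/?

[dɔbuɸmipmɔ]

The rule targets /ɴ/ (voiced uvular nasal), which sits after the trigger /ɸ/ (bilabial).
The voiced bilabial nasal is [m], so /ɴ/ → [m].
At the second juncture, /n/ likewise becomes [m] adjacent to /p/.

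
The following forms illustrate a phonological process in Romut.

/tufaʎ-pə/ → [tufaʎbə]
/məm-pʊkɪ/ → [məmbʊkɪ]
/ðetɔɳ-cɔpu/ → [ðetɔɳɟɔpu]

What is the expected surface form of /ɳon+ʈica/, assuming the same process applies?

[ɳonɖica]

The data show progressive voicing assimilation: /p/ → [b] after /ʎ/; /p/ → [b] after /m/; /c/ → [ɟ] after /ɳ/. In each pair only voicing changes, matching the preceding consonant, while place and manner stay constant.
The rule targets /ʈ/ (voiceless retroflex stop), which sits after the trigger /n/ (voiced).
Changing only its voicing to voiced gives [ɖ] — the voiced retroflex stop.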